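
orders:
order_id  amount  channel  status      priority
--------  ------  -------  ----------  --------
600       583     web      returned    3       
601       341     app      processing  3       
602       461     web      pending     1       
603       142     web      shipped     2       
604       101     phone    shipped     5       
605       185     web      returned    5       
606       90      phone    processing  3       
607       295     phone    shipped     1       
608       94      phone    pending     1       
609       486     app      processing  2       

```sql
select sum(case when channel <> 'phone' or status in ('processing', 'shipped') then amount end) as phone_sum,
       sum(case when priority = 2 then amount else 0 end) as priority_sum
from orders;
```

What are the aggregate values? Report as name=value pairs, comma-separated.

[phone_sum: channel <> 'phone' or status in ('processing', 'shipped')]
order_id=600: ✓ → 583
order_id=601: ✓ → 341
order_id=602: ✓ → 461
order_id=603: ✓ → 142
order_id=604: ✓ → 101
order_id=605: ✓ → 185
order_id=606: ✓ → 90
order_id=607: ✓ → 295
order_id=608: ✗
order_id=609: ✓ → 486
phone_sum = 583 + 341 + 461 + 142 + 101 + 185 + 90 + 295 + 486 = 2684
—
[priority_sum: priority = 2]
order_id=600: ✗
order_id=601: ✗
order_id=602: ✗
order_id=603: ✓ → 142
order_id=604: ✗
order_id=605: ✗
order_id=606: ✗
order_id=607: ✗
order_id=608: ✗
order_id=609: ✓ → 486
priority_sum = 142 + 486 = 628

phone_sum=2684, priority_sum=628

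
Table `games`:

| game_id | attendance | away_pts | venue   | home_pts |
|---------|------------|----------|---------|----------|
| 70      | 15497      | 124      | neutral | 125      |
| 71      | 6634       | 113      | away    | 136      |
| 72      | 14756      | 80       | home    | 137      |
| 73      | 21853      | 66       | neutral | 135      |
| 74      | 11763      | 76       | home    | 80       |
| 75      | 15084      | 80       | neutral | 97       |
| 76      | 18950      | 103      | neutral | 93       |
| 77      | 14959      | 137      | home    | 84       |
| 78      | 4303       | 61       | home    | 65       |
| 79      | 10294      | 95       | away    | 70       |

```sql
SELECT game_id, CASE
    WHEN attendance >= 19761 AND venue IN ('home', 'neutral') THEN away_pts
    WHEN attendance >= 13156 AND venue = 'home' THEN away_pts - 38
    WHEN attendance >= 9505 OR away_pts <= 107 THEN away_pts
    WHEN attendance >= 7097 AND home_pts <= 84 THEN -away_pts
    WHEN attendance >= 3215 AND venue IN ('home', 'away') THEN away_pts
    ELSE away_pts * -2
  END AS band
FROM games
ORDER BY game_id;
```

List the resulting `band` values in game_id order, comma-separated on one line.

124, 113, 42, 66, 76, 80, 103, 99, 61, 95

game_id=70: attendance >= 9505 OR away_pts <= 107 → 124
game_id=71: attendance >= 3215 AND venue IN ('home', 'away') → 113
game_id=72: attendance >= 13156 AND venue = 'home' → 42
game_id=73: attendance >= 19761 AND venue IN ('home', 'neutral') → 66
game_id=74: attendance >= 9505 OR away_pts <= 107 → 76
game_id=75: attendance >= 9505 OR away_pts <= 107 → 80
game_id=76: attendance >= 9505 OR away_pts <= 107 → 103
game_id=77: attendance >= 13156 AND venue = 'home' → 99
game_id=78: attendance >= 9505 OR away_pts <= 107 → 61
game_id=79: attendance >= 9505 OR away_pts <= 107 → 95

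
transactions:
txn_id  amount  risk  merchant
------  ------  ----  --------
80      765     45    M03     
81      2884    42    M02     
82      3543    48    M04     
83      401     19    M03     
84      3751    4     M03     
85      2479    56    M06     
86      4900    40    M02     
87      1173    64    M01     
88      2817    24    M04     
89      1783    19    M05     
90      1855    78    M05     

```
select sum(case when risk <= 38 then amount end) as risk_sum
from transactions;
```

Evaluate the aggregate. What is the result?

8752

txn_id=80: ✗
txn_id=81: ✗
txn_id=82: ✗
txn_id=83: ✓ → 401
txn_id=84: ✓ → 3751
txn_id=85: ✗
txn_id=86: ✗
txn_id=87: ✗
txn_id=88: ✓ → 2817
txn_id=89: ✓ → 1783
txn_id=90: ✗
risk_sum = 401 + 3751 + 2817 + 1783 = 8752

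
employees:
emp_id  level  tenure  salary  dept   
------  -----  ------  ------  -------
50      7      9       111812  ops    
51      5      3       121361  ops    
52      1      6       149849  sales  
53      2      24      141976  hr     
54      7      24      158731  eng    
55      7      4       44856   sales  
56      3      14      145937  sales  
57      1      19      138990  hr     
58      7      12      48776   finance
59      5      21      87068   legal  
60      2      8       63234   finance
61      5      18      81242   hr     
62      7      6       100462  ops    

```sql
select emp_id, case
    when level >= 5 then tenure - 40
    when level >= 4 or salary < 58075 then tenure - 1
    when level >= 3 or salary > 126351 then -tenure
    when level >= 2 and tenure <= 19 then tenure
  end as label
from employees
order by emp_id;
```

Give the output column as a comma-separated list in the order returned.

emp_id=50: level >= 5 → -31
emp_id=51: level >= 5 → -37
emp_id=52: level >= 3 or salary > 126351 → -6
emp_id=53: level >= 3 or salary > 126351 → -24
emp_id=54: level >= 5 → -16
emp_id=55: level >= 5 → -36
emp_id=56: level >= 3 or salary > 126351 → -14
emp_id=57: level >= 3 or salary > 126351 → -19
emp_id=58: level >= 5 → -28
emp_id=59: level >= 5 → -19
emp_id=60: level >= 2 and tenure <= 19 → 8
emp_id=61: level >= 5 → -22
emp_id=62: level >= 5 → -34

-31, -37, -6, -24, -16, -36, -14, -19, -28, -19, 8, -22, -34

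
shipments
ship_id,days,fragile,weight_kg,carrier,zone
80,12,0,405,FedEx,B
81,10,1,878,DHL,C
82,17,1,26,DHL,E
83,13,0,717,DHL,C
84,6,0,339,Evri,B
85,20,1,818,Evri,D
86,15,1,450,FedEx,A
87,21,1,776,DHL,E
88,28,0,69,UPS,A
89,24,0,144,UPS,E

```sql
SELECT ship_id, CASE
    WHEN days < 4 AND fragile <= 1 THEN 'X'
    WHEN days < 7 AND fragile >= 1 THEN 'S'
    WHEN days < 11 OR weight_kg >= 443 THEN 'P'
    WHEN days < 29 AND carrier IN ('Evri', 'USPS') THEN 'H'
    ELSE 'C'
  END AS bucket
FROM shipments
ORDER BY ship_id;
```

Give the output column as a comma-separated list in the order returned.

ship_id=80: ELSE → C
ship_id=81: days < 11 OR weight_kg >= 443 → P
ship_id=82: ELSE → C
ship_id=83: days < 11 OR weight_kg >= 443 → P
ship_id=84: days < 11 OR weight_kg >= 443 → P
ship_id=85: days < 11 OR weight_kg >= 443 → P
ship_id=86: days < 11 OR weight_kg >= 443 → P
ship_id=87: days < 11 OR weight_kg >= 443 → P
ship_id=88: ELSE → C
ship_id=89: ELSE → C

C, P, C, P, P, P, P, P, C, C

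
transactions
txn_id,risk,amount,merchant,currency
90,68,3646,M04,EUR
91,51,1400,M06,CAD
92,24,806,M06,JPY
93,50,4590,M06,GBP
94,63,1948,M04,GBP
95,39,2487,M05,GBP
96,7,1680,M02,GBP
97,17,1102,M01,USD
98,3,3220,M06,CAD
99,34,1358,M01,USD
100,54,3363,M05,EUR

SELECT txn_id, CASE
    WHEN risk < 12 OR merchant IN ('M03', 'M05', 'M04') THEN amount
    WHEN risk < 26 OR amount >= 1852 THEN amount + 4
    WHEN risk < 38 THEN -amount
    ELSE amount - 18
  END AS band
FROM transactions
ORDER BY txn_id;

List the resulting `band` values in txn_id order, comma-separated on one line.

3646, 1382, 810, 4594, 1948, 2487, 1680, 1106, 3220, -1358, 3363

txn_id=90: risk < 12 OR merchant IN ('M03', 'M05', 'M04') → 3646
txn_id=91: ELSE → 1382
txn_id=92: risk < 26 OR amount >= 1852 → 810
txn_id=93: risk < 26 OR amount >= 1852 → 4594
txn_id=94: risk < 12 OR merchant IN ('M03', 'M05', 'M04') → 1948
txn_id=95: risk < 12 OR merchant IN ('M03', 'M05', 'M04') → 2487
txn_id=96: risk < 12 OR merchant IN ('M03', 'M05', 'M04') → 1680
txn_id=97: risk < 26 OR amount >= 1852 → 1106
txn_id=98: risk < 12 OR merchant IN ('M03', 'M05', 'M04') → 3220
txn_id=99: risk < 38 → -1358
txn_id=100: risk < 12 OR merchant IN ('M03', 'M05', 'M04') → 3363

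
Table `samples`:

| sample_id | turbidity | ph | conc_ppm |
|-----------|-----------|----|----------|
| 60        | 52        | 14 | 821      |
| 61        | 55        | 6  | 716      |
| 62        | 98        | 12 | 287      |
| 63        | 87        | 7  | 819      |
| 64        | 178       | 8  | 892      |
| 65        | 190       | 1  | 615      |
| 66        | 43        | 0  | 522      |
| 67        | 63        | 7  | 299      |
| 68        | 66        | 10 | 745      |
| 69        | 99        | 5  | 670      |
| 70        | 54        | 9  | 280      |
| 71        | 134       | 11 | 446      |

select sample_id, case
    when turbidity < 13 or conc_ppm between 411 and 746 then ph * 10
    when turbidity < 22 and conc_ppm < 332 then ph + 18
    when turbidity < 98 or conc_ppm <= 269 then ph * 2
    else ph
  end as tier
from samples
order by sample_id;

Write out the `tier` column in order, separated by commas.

28, 60, 12, 14, 8, 10, 0, 14, 100, 50, 18, 110

sample_id=60: turbidity < 98 or conc_ppm <= 269 → 28
sample_id=61: turbidity < 13 or conc_ppm between 411 and 746 → 60
sample_id=62: ELSE → 12
sample_id=63: turbidity < 98 or conc_ppm <= 269 → 14
sample_id=64: ELSE → 8
sample_id=65: turbidity < 13 or conc_ppm between 411 and 746 → 10
sample_id=66: turbidity < 13 or conc_ppm between 411 and 746 → 0
sample_id=67: turbidity < 98 or conc_ppm <= 269 → 14
sample_id=68: turbidity < 13 or conc_ppm between 411 and 746 → 100
sample_id=69: turbidity < 13 or conc_ppm between 411 and 746 → 50
sample_id=70: turbidity < 98 or conc_ppm <= 269 → 18
sample_id=71: turbidity < 13 or conc_ppm between 411 and 746 → 110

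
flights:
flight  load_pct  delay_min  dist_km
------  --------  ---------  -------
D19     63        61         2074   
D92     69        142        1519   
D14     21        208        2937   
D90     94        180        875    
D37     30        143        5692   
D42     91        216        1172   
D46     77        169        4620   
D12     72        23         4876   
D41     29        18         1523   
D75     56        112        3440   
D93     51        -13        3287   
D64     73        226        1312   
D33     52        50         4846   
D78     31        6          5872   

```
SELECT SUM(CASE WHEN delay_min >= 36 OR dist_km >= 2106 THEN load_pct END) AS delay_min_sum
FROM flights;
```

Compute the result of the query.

flight=D19: ✓ → 63
flight=D92: ✓ → 69
flight=D14: ✓ → 21
flight=D90: ✓ → 94
flight=D37: ✓ → 30
flight=D42: ✓ → 91
flight=D46: ✓ → 77
flight=D12: ✓ → 72
flight=D41: ✗
flight=D75: ✓ → 56
flight=D93: ✓ → 51
flight=D64: ✓ → 73
flight=D33: ✓ → 52
flight=D78: ✓ → 31
delay_min_sum = 63 + 69 + 21 + 94 + 30 + 91 + 77 + 72 + 56 + 51 + 73 + 52 + 31 = 780

780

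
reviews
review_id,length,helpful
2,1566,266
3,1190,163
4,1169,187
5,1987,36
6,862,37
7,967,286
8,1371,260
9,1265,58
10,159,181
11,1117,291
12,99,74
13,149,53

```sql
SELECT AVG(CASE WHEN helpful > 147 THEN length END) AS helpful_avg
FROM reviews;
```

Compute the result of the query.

1077

review_id=2: ✓ → 1566
review_id=3: ✓ → 1190
review_id=4: ✓ → 1169
review_id=5: ✗
review_id=6: ✗
review_id=7: ✓ → 967
review_id=8: ✓ → 1371
review_id=9: ✗
review_id=10: ✓ → 159
review_id=11: ✓ → 1117
review_id=12: ✗
review_id=13: ✗
helpful_avg = (1566 + 1190 + 1169 + 967 + 1371 + 159 + 1117) / 7 = 1077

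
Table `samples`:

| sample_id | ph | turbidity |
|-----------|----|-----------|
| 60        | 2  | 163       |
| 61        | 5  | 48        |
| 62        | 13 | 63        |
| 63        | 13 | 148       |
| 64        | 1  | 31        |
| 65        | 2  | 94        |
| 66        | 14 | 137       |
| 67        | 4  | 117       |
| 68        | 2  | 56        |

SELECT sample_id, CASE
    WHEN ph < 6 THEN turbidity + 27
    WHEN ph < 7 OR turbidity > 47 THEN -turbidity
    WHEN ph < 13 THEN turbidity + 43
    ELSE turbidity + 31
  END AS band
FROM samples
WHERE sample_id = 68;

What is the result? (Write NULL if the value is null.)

83

sample_id = 68: ph=2, turbidity=56.
ph < 6 → true → 83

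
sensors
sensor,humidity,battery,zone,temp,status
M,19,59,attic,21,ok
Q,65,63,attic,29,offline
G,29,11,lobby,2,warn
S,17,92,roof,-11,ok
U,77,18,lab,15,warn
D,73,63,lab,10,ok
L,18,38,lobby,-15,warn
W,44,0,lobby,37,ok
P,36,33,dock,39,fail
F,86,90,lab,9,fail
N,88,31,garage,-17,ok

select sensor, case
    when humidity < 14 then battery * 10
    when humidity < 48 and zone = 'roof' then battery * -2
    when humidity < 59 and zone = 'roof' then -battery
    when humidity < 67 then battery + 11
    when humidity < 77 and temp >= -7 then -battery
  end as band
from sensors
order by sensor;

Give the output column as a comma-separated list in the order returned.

sensor=D: humidity < 77 and temp >= -7 → -63
sensor=F: (no match → NULL) → NULL
sensor=G: humidity < 67 → 22
sensor=L: humidity < 67 → 49
sensor=M: humidity < 67 → 70
sensor=N: (no match → NULL) → NULL
sensor=P: humidity < 67 → 44
sensor=Q: humidity < 67 → 74
sensor=S: humidity < 48 and zone = 'roof' → -184
sensor=U: (no match → NULL) → NULL
sensor=W: humidity < 67 → 11

-63, NULL, 22, 49, 70, NULL, 44, 74, -184, NULL, 11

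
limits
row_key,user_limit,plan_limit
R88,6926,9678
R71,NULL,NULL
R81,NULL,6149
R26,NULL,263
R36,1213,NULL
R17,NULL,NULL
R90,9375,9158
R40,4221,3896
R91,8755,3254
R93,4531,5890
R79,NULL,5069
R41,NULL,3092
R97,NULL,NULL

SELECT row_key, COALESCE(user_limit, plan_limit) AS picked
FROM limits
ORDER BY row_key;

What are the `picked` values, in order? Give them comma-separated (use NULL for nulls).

row_key=R17: user_limit=NULL, plan_limit=NULL (all NULL) → NULL
row_key=R26: user_limit=NULL, plan_limit=263 → 263
row_key=R36: user_limit=1213 → 1213
row_key=R40: user_limit=4221 → 4221
row_key=R41: user_limit=NULL, plan_limit=3092 → 3092
row_key=R71: user_limit=NULL, plan_limit=NULL (all NULL) → NULL
row_key=R79: user_limit=NULL, plan_limit=5069 → 5069
row_key=R81: user_limit=NULL, plan_limit=6149 → 6149
row_key=R88: user_limit=6926 → 6926
row_key=R90: user_limit=9375 → 9375
row_key=R91: user_limit=8755 → 8755
row_key=R93: user_limit=4531 → 4531
row_key=R97: user_limit=NULL, plan_limit=NULL (all NULL) → NULL

NULL, 263, 1213, 4221, 3092, NULL, 5069, 6149, 6926, 9375, 8755, 4531, NULL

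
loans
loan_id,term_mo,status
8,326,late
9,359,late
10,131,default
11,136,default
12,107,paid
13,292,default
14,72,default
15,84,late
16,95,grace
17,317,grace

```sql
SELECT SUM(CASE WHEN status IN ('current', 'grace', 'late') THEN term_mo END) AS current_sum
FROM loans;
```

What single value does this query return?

loan_id=8: ✓ → 326
loan_id=9: ✓ → 359
loan_id=10: ✗
loan_id=11: ✗
loan_id=12: ✗
loan_id=13: ✗
loan_id=14: ✗
loan_id=15: ✓ → 84
loan_id=16: ✓ → 95
loan_id=17: ✓ → 317
current_sum = 326 + 359 + 84 + 95 + 317 = 1181

1181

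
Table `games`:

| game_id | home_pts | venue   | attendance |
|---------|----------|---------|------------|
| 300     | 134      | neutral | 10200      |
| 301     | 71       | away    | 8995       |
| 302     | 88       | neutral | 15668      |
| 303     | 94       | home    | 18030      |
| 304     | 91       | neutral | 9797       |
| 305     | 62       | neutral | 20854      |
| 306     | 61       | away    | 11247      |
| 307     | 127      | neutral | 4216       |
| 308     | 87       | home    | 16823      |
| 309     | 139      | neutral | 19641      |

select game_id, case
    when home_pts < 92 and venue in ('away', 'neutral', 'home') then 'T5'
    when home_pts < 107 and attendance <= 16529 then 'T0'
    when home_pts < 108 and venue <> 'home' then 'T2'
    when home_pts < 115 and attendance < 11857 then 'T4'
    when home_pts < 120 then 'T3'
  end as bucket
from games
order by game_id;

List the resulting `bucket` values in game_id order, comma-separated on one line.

game_id=300: (no match → NULL) → NULL
game_id=301: home_pts < 92 and venue in ('away', 'neutral', 'home') → T5
game_id=302: home_pts < 92 and venue in ('away', 'neutral', 'home') → T5
game_id=303: home_pts < 120 → T3
game_id=304: home_pts < 92 and venue in ('away', 'neutral', 'home') → T5
game_id=305: home_pts < 92 and venue in ('away', 'neutral', 'home') → T5
game_id=306: home_pts < 92 and venue in ('away', 'neutral', 'home') → T5
game_id=307: (no match → NULL) → NULL
game_id=308: home_pts < 92 and venue in ('away', 'neutral', 'home') → T5
game_id=309: (no match → NULL) → NULL

NULL, T5, T5, T3, T5, T5, T5, NULL, T5, NULL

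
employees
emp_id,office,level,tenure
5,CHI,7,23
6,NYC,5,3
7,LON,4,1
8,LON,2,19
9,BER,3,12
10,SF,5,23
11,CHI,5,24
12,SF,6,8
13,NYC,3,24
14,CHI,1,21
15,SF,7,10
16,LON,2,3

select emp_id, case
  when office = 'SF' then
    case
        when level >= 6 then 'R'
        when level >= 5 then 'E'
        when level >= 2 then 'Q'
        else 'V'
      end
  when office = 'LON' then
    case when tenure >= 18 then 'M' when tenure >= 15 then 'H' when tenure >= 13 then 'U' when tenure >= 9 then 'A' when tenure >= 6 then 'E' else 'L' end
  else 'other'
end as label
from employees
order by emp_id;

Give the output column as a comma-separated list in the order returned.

emp_id=5: office='CHI' → outer ELSE → other
emp_id=6: office='NYC' → outer ELSE → other
emp_id=7: office='LON' → inner[ELSE] → L
emp_id=8: office='LON' → inner[tenure >= 18] → M
emp_id=9: office='BER' → outer ELSE → other
emp_id=10: office='SF' → inner[level >= 5] → E
emp_id=11: office='CHI' → outer ELSE → other
emp_id=12: office='SF' → inner[level >= 6] → R
emp_id=13: office='NYC' → outer ELSE → other
emp_id=14: office='CHI' → outer ELSE → other
emp_id=15: office='SF' → inner[level >= 6] → R
emp_id=16: office='LON' → inner[ELSE] → L

other, other, L, M, other, E, other, R, other, other, R, L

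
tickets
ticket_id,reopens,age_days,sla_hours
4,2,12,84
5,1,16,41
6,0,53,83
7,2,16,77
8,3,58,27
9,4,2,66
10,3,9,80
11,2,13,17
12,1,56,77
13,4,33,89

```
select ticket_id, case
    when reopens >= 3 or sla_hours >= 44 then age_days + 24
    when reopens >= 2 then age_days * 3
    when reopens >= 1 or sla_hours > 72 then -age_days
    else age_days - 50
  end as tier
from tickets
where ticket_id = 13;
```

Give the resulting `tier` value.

ticket_id = 13: reopens=4, age_days=33, sla_hours=89.
reopens >= 3 or sla_hours >= 44 → true → 57

57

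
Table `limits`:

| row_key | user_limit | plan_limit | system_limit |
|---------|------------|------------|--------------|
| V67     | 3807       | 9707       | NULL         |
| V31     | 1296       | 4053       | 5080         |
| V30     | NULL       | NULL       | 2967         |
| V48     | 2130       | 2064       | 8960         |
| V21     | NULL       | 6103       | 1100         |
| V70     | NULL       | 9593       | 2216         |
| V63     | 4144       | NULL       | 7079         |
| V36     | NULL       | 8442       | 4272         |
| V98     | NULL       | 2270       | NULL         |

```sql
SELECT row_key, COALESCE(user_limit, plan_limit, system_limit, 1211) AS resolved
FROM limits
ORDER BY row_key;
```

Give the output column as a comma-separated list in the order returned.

6103, 2967, 1296, 8442, 2130, 4144, 3807, 9593, 2270

row_key=V21: user_limit=NULL, plan_limit=6103 → 6103
row_key=V30: user_limit=NULL, plan_limit=NULL, system_limit=2967 → 2967
row_key=V31: user_limit=1296 → 1296
row_key=V36: user_limit=NULL, plan_limit=8442 → 8442
row_key=V48: user_limit=2130 → 2130
row_key=V63: user_limit=4144 → 4144
row_key=V67: user_limit=3807 → 3807
row_key=V70: user_limit=NULL, plan_limit=9593 → 9593
row_key=V98: user_limit=NULL, plan_limit=2270 → 2270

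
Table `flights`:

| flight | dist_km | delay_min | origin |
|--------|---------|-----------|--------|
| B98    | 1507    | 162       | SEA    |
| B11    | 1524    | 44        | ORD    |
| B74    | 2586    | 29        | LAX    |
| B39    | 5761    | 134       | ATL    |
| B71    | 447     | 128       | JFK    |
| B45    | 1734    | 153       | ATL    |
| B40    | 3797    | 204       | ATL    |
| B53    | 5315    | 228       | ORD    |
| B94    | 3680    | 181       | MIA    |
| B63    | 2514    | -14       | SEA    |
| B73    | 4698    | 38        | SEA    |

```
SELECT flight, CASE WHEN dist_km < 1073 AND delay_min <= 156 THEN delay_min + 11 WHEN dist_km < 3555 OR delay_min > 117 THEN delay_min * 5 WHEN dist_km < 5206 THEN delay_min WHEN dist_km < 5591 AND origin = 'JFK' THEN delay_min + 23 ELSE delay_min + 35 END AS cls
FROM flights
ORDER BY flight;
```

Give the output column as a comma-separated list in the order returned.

220, 670, 1020, 765, 1140, -70, 139, 38, 145, 905, 810

flight=B11: dist_km < 3555 OR delay_min > 117 → 220
flight=B39: dist_km < 3555 OR delay_min > 117 → 670
flight=B40: dist_km < 3555 OR delay_min > 117 → 1020
flight=B45: dist_km < 3555 OR delay_min > 117 → 765
flight=B53: dist_km < 3555 OR delay_min > 117 → 1140
flight=B63: dist_km < 3555 OR delay_min > 117 → -70
flight=B71: dist_km < 1073 AND delay_min <= 156 → 139
flight=B73: dist_km < 5206 → 38
flight=B74: dist_km < 3555 OR delay_min > 117 → 145
flight=B94: dist_km < 3555 OR delay_min > 117 → 905
flight=B98: dist_km < 3555 OR delay_min > 117 → 810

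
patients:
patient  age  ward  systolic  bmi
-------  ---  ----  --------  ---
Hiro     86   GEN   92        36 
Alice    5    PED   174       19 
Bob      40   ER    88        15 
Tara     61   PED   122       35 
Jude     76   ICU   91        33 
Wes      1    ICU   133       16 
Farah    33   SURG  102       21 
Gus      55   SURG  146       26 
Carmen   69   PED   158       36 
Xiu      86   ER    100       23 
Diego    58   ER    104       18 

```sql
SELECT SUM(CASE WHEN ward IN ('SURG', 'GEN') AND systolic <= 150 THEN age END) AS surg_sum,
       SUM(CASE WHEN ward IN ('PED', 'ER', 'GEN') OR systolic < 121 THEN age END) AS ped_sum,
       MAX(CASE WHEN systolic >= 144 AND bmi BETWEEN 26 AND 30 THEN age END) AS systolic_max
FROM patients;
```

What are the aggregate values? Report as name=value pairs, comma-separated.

surg_sum=174, ped_sum=514, systolic_max=55

[surg_sum: ward IN ('SURG', 'GEN') AND systolic <= 150]
patient=Hiro: ✓ → 86
patient=Alice: ✗
patient=Bob: ✗
patient=Tara: ✗
patient=Jude: ✗
patient=Wes: ✗
patient=Farah: ✓ → 33
patient=Gus: ✓ → 55
patient=Carmen: ✗
patient=Xiu: ✗
patient=Diego: ✗
surg_sum = 86 + 33 + 55 = 174
—
[ped_sum: ward IN ('PED', 'ER', 'GEN') OR systolic < 121]
patient=Hiro: ✓ → 86
patient=Alice: ✓ → 5
patient=Bob: ✓ → 40
patient=Tara: ✓ → 61
patient=Jude: ✓ → 76
patient=Wes: ✗
patient=Farah: ✓ → 33
patient=Gus: ✗
patient=Carmen: ✓ → 69
patient=Xiu: ✓ → 86
patient=Diego: ✓ → 58
ped_sum = 86 + 5 + 40 + 61 + 76 + 33 + 69 + 86 + 58 = 514
—
[systolic_max: systolic >= 144 AND bmi BETWEEN 26 AND 30]
patient=Hiro: ✗
patient=Alice: ✗
patient=Bob: ✗
patient=Tara: ✗
patient=Jude: ✗
patient=Wes: ✗
patient=Farah: ✗
patient=Gus: ✓ → 55
patient=Carmen: ✗
patient=Xiu: ✗
patient=Diego: ✗
systolic_max = MAX(55) = 55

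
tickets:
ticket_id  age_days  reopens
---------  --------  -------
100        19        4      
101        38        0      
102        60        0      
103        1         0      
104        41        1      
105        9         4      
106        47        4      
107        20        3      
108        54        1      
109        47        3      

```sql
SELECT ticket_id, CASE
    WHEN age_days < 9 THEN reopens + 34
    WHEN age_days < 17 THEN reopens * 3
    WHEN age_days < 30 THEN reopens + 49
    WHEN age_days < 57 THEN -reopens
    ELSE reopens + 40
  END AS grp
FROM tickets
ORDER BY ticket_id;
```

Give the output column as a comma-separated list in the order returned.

ticket_id=100: age_days < 30 → 53
ticket_id=101: age_days < 57 → 0
ticket_id=102: ELSE → 40
ticket_id=103: age_days < 9 → 34
ticket_id=104: age_days < 57 → -1
ticket_id=105: age_days < 17 → 12
ticket_id=106: age_days < 57 → -4
ticket_id=107: age_days < 30 → 52
ticket_id=108: age_days < 57 → -1
ticket_id=109: age_days < 57 → -3

53, 0, 40, 34, -1, 12, -4, 52, -1, -3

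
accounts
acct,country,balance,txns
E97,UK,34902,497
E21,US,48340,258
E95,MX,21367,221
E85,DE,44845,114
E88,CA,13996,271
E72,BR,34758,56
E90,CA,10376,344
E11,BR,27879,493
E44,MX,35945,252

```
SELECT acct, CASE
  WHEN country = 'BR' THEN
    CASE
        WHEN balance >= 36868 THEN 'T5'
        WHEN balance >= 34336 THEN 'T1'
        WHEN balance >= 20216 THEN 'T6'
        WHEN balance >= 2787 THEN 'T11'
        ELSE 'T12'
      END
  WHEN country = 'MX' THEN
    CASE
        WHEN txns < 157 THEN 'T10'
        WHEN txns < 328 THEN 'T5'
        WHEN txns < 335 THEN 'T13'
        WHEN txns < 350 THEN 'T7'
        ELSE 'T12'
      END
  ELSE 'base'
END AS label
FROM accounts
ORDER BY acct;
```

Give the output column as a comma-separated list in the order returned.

acct=E11: country='BR' → inner[balance >= 20216] → T6
acct=E21: country='US' → outer ELSE → base
acct=E44: country='MX' → inner[txns < 328] → T5
acct=E72: country='BR' → inner[balance >= 34336] → T1
acct=E85: country='DE' → outer ELSE → base
acct=E88: country='CA' → outer ELSE → base
acct=E90: country='CA' → outer ELSE → base
acct=E95: country='MX' → inner[txns < 328] → T5
acct=E97: country='UK' → outer ELSE → base

T6, base, T5, T1, base, base, base, T5, base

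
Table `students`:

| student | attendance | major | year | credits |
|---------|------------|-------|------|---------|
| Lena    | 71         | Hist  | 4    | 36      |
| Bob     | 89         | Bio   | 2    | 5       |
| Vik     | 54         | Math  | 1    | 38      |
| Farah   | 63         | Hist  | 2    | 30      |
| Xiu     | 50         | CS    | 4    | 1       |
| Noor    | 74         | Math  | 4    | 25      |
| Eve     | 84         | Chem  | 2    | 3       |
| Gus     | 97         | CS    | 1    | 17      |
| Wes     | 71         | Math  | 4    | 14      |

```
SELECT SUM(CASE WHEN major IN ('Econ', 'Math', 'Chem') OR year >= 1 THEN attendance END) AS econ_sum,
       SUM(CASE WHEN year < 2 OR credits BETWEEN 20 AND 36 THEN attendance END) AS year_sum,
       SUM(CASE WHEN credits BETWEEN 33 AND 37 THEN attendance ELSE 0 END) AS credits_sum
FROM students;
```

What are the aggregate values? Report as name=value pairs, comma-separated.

[econ_sum: major IN ('Econ', 'Math', 'Chem') OR year >= 1]
student=Lena: ✓ → 71
student=Bob: ✓ → 89
student=Vik: ✓ → 54
student=Farah: ✓ → 63
student=Xiu: ✓ → 50
student=Noor: ✓ → 74
student=Eve: ✓ → 84
student=Gus: ✓ → 97
student=Wes: ✓ → 71
econ_sum = 71 + 89 + 54 + 63 + 50 + 74 + 84 + 97 + 71 = 653
—
[year_sum: year < 2 OR credits BETWEEN 20 AND 36]
student=Lena: ✓ → 71
student=Bob: ✗
student=Vik: ✓ → 54
student=Farah: ✓ → 63
student=Xiu: ✗
student=Noor: ✓ → 74
student=Eve: ✗
student=Gus: ✓ → 97
student=Wes: ✗
year_sum = 71 + 54 + 63 + 74 + 97 = 359
—
[credits_sum: credits BETWEEN 33 AND 37]
student=Lena: ✓ → 71
student=Bob: ✗
student=Vik: ✗
student=Farah: ✗
student=Xiu: ✗
student=Noor: ✗
student=Eve: ✗
student=Gus: ✗
student=Wes: ✗
credits_sum = 71

econ_sum=653, year_sum=359, credits_sum=71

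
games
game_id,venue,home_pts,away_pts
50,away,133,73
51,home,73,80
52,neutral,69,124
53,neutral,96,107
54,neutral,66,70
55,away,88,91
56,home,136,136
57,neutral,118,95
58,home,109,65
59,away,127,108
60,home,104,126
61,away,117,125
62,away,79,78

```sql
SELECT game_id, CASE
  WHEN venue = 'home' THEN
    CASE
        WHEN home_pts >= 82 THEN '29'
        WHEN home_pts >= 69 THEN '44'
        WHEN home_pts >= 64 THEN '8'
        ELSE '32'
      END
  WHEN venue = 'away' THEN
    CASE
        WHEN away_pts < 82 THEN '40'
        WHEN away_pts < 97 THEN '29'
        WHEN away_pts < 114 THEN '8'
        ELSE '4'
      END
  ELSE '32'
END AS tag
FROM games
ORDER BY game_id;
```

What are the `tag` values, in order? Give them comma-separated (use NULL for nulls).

40, 44, 32, 32, 32, 29, 29, 32, 29, 8, 29, 4, 40

game_id=50: venue='away' → inner[away_pts < 82] → 40
game_id=51: venue='home' → inner[home_pts >= 69] → 44
game_id=52: venue='neutral' → outer ELSE → 32
game_id=53: venue='neutral' → outer ELSE → 32
game_id=54: venue='neutral' → outer ELSE → 32
game_id=55: venue='away' → inner[away_pts < 97] → 29
game_id=56: venue='home' → inner[home_pts >= 82] → 29
game_id=57: venue='neutral' → outer ELSE → 32
game_id=58: venue='home' → inner[home_pts >= 82] → 29
game_id=59: venue='away' → inner[away_pts < 114] → 8
game_id=60: venue='home' → inner[home_pts >= 82] → 29
game_id=61: venue='away' → inner[ELSE] → 4
game_id=62: venue='away' → inner[away_pts < 82] → 40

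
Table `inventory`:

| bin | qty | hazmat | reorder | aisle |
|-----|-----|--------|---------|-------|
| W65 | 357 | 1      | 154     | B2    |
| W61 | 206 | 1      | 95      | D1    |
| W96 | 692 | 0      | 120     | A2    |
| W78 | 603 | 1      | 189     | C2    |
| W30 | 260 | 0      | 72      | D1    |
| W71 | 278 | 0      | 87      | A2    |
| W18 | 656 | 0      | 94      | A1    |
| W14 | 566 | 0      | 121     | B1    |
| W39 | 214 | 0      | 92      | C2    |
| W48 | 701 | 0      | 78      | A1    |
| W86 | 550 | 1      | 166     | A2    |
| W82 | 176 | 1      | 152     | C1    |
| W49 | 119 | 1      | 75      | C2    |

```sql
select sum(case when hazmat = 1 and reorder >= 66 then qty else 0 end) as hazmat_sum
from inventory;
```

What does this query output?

2011

bin=W65: ✓ → 357
bin=W61: ✓ → 206
bin=W96: ✗
bin=W78: ✓ → 603
bin=W30: ✗
bin=W71: ✗
bin=W18: ✗
bin=W14: ✗
bin=W39: ✗
bin=W48: ✗
bin=W86: ✓ → 550
bin=W82: ✓ → 176
bin=W49: ✓ → 119
hazmat_sum = 357 + 206 + 603 + 550 + 176 + 119 = 2011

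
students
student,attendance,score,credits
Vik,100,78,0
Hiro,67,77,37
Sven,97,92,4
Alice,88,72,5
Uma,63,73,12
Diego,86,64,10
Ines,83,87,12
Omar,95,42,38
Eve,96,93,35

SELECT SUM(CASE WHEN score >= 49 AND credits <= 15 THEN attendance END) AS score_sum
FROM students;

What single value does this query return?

student=Vik: ✓ → 100
student=Hiro: ✗
student=Sven: ✓ → 97
student=Alice: ✓ → 88
student=Uma: ✓ → 63
student=Diego: ✓ → 86
student=Ines: ✓ → 83
student=Omar: ✗
student=Eve: ✗
score_sum = 100 + 97 + 88 + 63 + 86 + 83 = 517

517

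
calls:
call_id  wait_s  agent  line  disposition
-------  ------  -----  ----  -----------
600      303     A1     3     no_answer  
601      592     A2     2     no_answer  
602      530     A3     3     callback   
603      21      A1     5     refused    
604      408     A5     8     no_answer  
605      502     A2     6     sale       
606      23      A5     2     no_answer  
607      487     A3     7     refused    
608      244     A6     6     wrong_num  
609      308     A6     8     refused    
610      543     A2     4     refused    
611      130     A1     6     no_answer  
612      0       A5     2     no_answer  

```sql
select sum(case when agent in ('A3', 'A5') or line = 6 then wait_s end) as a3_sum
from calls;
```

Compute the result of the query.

call_id=600: ✗
call_id=601: ✗
call_id=602: ✓ → 530
call_id=603: ✗
call_id=604: ✓ → 408
call_id=605: ✓ → 502
call_id=606: ✓ → 23
call_id=607: ✓ → 487
call_id=608: ✓ → 244
call_id=609: ✗
call_id=610: ✗
call_id=611: ✓ → 130
call_id=612: ✓ → 0
a3_sum = 530 + 408 + 502 + 23 + 487 + 244 + 130 = 2324

2324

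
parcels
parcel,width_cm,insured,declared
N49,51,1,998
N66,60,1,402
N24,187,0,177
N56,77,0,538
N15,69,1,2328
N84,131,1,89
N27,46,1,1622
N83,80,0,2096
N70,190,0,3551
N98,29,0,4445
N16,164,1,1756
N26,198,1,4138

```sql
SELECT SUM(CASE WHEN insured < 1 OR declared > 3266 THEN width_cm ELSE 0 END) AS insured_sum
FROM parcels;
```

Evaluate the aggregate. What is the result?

761

parcel=N49: ✗
parcel=N66: ✗
parcel=N24: ✓ → 187
parcel=N56: ✓ → 77
parcel=N15: ✗
parcel=N84: ✗
parcel=N27: ✗
parcel=N83: ✓ → 80
parcel=N70: ✓ → 190
parcel=N98: ✓ → 29
parcel=N16: ✗
parcel=N26: ✓ → 198
insured_sum = 187 + 77 + 80 + 190 + 29 + 198 = 761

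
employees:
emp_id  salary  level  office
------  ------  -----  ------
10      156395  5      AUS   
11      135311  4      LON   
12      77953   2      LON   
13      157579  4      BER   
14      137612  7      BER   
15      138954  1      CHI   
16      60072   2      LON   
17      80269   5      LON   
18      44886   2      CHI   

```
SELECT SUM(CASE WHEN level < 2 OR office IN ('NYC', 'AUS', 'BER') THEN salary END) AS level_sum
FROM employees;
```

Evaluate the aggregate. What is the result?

590540

emp_id=10: ✓ → 156395
emp_id=11: ✗
emp_id=12: ✗
emp_id=13: ✓ → 157579
emp_id=14: ✓ → 137612
emp_id=15: ✓ → 138954
emp_id=16: ✗
emp_id=17: ✗
emp_id=18: ✗
level_sum = 156395 + 157579 + 137612 + 138954 = 590540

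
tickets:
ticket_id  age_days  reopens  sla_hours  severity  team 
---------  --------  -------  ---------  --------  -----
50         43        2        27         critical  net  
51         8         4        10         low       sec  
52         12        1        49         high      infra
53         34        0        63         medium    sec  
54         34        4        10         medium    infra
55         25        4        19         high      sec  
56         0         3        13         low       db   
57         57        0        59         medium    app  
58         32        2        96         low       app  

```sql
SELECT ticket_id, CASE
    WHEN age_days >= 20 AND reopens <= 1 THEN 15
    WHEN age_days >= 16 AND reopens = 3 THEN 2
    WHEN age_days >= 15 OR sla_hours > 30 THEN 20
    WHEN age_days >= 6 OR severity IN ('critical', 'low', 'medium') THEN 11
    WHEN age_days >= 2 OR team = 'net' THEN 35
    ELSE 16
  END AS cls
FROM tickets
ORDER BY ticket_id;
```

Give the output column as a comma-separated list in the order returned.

ticket_id=50: age_days >= 15 OR sla_hours > 30 → 20
ticket_id=51: age_days >= 6 OR severity IN ('critical', 'low', 'medium') → 11
ticket_id=52: age_days >= 15 OR sla_hours > 30 → 20
ticket_id=53: age_days >= 20 AND reopens <= 1 → 15
ticket_id=54: age_days >= 15 OR sla_hours > 30 → 20
ticket_id=55: age_days >= 15 OR sla_hours > 30 → 20
ticket_id=56: age_days >= 6 OR severity IN ('critical', 'low', 'medium') → 11
ticket_id=57: age_days >= 20 AND reopens <= 1 → 15
ticket_id=58: age_days >= 15 OR sla_hours > 30 → 20

20, 11, 20, 15, 20, 20, 11, 15, 20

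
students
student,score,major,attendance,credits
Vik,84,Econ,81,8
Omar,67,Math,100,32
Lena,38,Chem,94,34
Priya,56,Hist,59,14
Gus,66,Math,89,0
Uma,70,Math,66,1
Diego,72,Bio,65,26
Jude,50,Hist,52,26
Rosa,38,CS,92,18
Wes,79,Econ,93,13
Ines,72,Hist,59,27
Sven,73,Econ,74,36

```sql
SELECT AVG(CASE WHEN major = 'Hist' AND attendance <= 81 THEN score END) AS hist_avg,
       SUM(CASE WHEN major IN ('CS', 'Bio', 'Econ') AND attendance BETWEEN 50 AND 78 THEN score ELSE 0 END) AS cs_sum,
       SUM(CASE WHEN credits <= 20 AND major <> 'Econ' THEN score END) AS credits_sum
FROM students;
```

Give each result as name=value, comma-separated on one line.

hist_avg=59.3333333333, cs_sum=145, credits_sum=230

[hist_avg: major = 'Hist' AND attendance <= 81]
student=Vik: ✗
student=Omar: ✗
student=Lena: ✗
student=Priya: ✓ → 56
student=Gus: ✗
student=Uma: ✗
student=Diego: ✗
student=Jude: ✓ → 50
student=Rosa: ✗
student=Wes: ✗
student=Ines: ✓ → 72
student=Sven: ✗
hist_avg = (56 + 50 + 72) / 3 = 59.3333333333
—
[cs_sum: major IN ('CS', 'Bio', 'Econ') AND attendance BETWEEN 50 AND 78]
student=Vik: ✗
student=Omar: ✗
student=Lena: ✗
student=Priya: ✗
student=Gus: ✗
student=Uma: ✗
student=Diego: ✓ → 72
student=Jude: ✗
student=Rosa: ✗
student=Wes: ✗
student=Ines: ✗
student=Sven: ✓ → 73
cs_sum = 72 + 73 = 145
—
[credits_sum: credits <= 20 AND major <> 'Econ']
student=Vik: ✗
student=Omar: ✗
student=Lena: ✗
student=Priya: ✓ → 56
student=Gus: ✓ → 66
student=Uma: ✓ → 70
student=Diego: ✗
student=Jude: ✗
student=Rosa: ✓ → 38
student=Wes: ✗
student=Ines: ✗
student=Sven: ✗
credits_sum = 56 + 66 + 70 + 38 = 230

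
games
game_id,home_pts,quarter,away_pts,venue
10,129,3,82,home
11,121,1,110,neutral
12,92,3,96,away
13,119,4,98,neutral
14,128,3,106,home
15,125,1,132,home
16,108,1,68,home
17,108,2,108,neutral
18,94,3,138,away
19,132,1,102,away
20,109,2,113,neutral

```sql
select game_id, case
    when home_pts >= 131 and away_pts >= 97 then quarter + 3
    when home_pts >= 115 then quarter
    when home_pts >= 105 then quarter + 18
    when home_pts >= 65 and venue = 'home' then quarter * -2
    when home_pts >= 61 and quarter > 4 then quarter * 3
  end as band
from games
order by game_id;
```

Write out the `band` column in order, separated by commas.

game_id=10: home_pts >= 115 → 3
game_id=11: home_pts >= 115 → 1
game_id=12: (no match → NULL) → NULL
game_id=13: home_pts >= 115 → 4
game_id=14: home_pts >= 115 → 3
game_id=15: home_pts >= 115 → 1
game_id=16: home_pts >= 105 → 19
game_id=17: home_pts >= 105 → 20
game_id=18: (no match → NULL) → NULL
game_id=19: home_pts >= 131 and away_pts >= 97 → 4
game_id=20: home_pts >= 105 → 20

3, 1, NULL, 4, 3, 1, 19, 20, NULL, 4, 20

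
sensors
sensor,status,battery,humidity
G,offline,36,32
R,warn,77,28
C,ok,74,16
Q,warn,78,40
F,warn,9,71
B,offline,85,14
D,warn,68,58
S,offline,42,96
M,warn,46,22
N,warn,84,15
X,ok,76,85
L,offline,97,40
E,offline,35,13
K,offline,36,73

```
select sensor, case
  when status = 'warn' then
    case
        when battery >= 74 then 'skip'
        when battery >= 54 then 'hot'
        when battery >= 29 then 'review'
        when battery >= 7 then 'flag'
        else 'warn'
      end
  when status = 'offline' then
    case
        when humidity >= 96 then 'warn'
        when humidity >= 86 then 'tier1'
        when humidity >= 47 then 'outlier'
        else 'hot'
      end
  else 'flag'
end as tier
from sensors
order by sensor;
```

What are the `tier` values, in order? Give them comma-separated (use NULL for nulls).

hot, flag, hot, hot, flag, hot, outlier, hot, review, skip, skip, skip, warn, flag

sensor=B: status='offline' → inner[ELSE] → hot
sensor=C: status='ok' → outer ELSE → flag
sensor=D: status='warn' → inner[battery >= 54] → hot
sensor=E: status='offline' → inner[ELSE] → hot
sensor=F: status='warn' → inner[battery >= 7] → flag
sensor=G: status='offline' → inner[ELSE] → hot
sensor=K: status='offline' → inner[humidity >= 47] → outlier
sensor=L: status='offline' → inner[ELSE] → hot
sensor=M: status='warn' → inner[battery >= 29] → review
sensor=N: status='warn' → inner[battery >= 74] → skip
sensor=Q: status='warn' → inner[battery >= 74] → skip
sensor=R: status='warn' → inner[battery >= 74] → skip
sensor=S: status='offline' → inner[humidity >= 96] → warn
sensor=X: status='ok' → outer ELSE → flag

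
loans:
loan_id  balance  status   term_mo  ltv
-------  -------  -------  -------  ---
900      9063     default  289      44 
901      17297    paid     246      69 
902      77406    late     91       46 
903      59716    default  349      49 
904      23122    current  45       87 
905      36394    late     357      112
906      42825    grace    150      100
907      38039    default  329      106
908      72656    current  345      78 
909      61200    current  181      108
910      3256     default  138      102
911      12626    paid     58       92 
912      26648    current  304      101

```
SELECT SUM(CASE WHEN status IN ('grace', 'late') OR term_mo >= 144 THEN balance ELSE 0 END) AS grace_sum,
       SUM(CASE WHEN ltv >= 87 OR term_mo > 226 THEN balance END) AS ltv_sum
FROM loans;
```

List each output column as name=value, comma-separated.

[grace_sum: status IN ('grace', 'late') OR term_mo >= 144]
loan_id=900: ✓ → 9063
loan_id=901: ✓ → 17297
loan_id=902: ✓ → 77406
loan_id=903: ✓ → 59716
loan_id=904: ✗
loan_id=905: ✓ → 36394
loan_id=906: ✓ → 42825
loan_id=907: ✓ → 38039
loan_id=908: ✓ → 72656
loan_id=909: ✓ → 61200
loan_id=910: ✗
loan_id=911: ✗
loan_id=912: ✓ → 26648
grace_sum = 9063 + 17297 + 77406 + 59716 + 36394 + 42825 + 38039 + 72656 + 61200 + 26648 = 441244
—
[ltv_sum: ltv >= 87 OR term_mo > 226]
loan_id=900: ✓ → 9063
loan_id=901: ✓ → 17297
loan_id=902: ✗
loan_id=903: ✓ → 59716
loan_id=904: ✓ → 23122
loan_id=905: ✓ → 36394
loan_id=906: ✓ → 42825
loan_id=907: ✓ → 38039
loan_id=908: ✓ → 72656
loan_id=909: ✓ → 61200
loan_id=910: ✓ → 3256
loan_id=911: ✓ → 12626
loan_id=912: ✓ → 26648
ltv_sum = 9063 + 17297 + 59716 + 23122 + 36394 + 42825 + 38039 + 72656 + 61200 + 3256 + 12626 + 26648 = 402842

grace_sum=441244, ltv_sum=402842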